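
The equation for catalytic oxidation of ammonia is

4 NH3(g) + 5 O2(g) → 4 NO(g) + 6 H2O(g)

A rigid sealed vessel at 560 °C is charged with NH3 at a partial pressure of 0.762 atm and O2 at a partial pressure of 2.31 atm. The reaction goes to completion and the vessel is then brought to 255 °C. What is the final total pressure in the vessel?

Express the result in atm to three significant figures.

2.07 atm

At constant V, partial pressures at 560 °C are proportional to moles, so apply stoichiometry directly to pressures.
P(O2) required for 0.762 atm of NH3 = (5/4) × 0.762 = 0.9525 atm; available 2.31 atm, so NH3 is limiting.
P(O2) remaining = 2.31 − (5/4) × 0.762 = 1.357 atm
P(gaseous products) = (4+6)/4 × 0.762 = 1.905 atm
P_total at 560 °C = 1.357 + 1.905 = 3.262 atm
Scaling to 255 °C: P = 3.262 × 528.15/833.15 = 2.068 atm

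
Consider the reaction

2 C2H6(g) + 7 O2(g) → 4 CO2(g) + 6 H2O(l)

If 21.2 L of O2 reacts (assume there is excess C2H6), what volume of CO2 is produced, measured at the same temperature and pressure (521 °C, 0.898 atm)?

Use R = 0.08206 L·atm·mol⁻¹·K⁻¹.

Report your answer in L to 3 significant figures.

12.1 L

At constant T and P, gas volumes are in the mole ratio: V(CO2) = (4/7) × 21.2 = 12.11 L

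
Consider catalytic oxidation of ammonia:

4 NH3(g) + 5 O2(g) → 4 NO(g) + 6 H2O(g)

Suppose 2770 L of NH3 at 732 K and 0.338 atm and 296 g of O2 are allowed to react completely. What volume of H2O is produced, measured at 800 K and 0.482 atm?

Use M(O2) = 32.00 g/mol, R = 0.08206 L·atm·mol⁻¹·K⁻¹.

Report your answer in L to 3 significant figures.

1510 L

n(NH3) = PV/RT = (0.338 × 2770) / (0.08206 × 732) = 15.59 mol
n(O2) = 296 / 32.00 = 9.250 mol
For 15.59 mol NH3, stoichiometry requires (5/4) × 15.59 = 19.49 mol O2; 9.250 mol is available, so O2 is limiting.
n(H2O) = (6/5) × 9.250 = 11.10 mol
V(H2O) = nRT/P = 11.10 × 0.08206 × 800 / 0.482 = 1512 L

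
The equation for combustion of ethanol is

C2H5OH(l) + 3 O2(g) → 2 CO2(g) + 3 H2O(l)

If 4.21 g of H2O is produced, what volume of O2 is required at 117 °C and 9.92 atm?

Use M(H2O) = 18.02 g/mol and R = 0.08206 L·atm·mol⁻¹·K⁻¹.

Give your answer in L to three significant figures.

n(H2O) = 4.210 / 18.02 = 0.2336 mol
n(O2) = (3/3) × 0.2336 = 0.2336 mol
V = nRT/P = 0.2336 × 0.08206 × 390.15 / 9.92 = 0.7539 L

0.754 L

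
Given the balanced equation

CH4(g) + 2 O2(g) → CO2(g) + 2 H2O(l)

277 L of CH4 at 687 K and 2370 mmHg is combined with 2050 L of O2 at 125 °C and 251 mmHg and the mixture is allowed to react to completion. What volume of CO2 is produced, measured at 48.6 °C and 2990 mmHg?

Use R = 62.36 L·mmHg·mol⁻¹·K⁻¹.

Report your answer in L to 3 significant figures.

n(CH4) = PV/RT = (2370 × 277) / (62.36 × 687) = 15.32 mol
n(O2) = PV/RT = (251 × 2050) / (62.36 × 398.15) = 20.72 mol
For 15.32 mol CH4, stoichiometry requires (2/1) × 15.32 = 30.64 mol O2; 20.72 mol is available, so O2 is limiting.
n(CO2) = (1/2) × 20.72 = 10.36 mol
V(CO2) = nRT/P = 10.36 × 62.36 × 321.75 / 2990 = 69.52 L

69.5 L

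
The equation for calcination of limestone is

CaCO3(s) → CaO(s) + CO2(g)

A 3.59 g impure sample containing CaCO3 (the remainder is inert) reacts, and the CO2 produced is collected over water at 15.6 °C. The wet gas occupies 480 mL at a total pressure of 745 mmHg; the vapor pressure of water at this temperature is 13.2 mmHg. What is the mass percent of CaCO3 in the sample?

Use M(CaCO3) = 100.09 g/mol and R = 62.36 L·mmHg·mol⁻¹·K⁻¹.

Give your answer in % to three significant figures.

54.4 %

P(CO2) = 745 − 13.2 = 731.8 mmHg
n(CO2) = PV/RT = (731.8 × 0.4800) / (62.36 × 288.75) = 0.01951 mol
n(CaCO3) = (1/1) × 0.01951 = 0.01951 mol
m(CaCO3) = 0.01951 × 100.09 = 1.953 g
%CaCO3 = 1.953 / 3.59 × 100 = 54.40%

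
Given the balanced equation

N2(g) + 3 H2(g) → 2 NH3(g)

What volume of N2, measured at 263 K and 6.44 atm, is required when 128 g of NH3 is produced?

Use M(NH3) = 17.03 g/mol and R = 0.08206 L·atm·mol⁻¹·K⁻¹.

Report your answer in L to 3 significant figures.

n(NH3) = 128.0 / 17.03 = 7.516 mol
n(N2) = (1/2) × 7.516 = 3.758 mol
V = nRT/P = 3.758 × 0.08206 × 263 / 6.44 = 12.59 L

12.6 L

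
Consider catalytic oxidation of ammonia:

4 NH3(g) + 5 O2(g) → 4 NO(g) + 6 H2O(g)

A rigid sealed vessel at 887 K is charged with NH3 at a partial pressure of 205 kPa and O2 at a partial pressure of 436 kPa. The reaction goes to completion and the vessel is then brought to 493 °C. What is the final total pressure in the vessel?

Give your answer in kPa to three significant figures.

At constant V, partial pressures at 887 K are proportional to moles, so apply stoichiometry directly to pressures.
P(O2) required for 205 kPa of NH3 = (5/4) × 205 = 256.2 kPa; available 436 kPa, so NH3 is limiting.
P(O2) remaining = 436 − (5/4) × 205 = 179.8 kPa
P(gaseous products) = (4+6)/4 × 205 = 512.5 kPa
P_total at 887 K = 179.8 + 512.5 = 692.3 kPa
Scaling to 493 °C: P = 692.3 × 766.15/887 = 598.0 kPa

598 kPa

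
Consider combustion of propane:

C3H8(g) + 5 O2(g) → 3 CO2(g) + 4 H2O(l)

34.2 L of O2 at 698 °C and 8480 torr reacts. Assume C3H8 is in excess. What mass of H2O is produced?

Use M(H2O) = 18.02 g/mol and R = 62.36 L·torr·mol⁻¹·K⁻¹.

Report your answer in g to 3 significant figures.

n(O2) = PV/RT = (8480 × 34.2) / (62.36 × 971.15) = 4.789 mol
n(H2O) = (4/5) × 4.789 = 3.831 mol
m(H2O) = 3.831 × 18.02 = 69.03 g

69.0 g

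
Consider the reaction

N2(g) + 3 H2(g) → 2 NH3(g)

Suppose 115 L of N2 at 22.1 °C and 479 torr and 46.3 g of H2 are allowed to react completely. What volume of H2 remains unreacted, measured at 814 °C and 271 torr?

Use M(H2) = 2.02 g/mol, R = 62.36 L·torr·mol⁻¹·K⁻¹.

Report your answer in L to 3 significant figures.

3490 L

n(N2) = PV/RT = (479 × 115) / (62.36 × 295.25) = 2.992 mol
n(H2) = 46.3 / 2.02 = 22.92 mol
For 2.992 mol N2, stoichiometry requires (3/1) × 2.992 = 8.976 mol H2; 22.92 mol is available, so N2 is limiting.
n(H2) consumed = (3/1) × 2.992 = 8.976 mol; remaining = 22.92 − 8.976 = 13.94 mol
V(H2) = nRT/P = 13.94 × 62.36 × 1087.15 / 271 = 3487 L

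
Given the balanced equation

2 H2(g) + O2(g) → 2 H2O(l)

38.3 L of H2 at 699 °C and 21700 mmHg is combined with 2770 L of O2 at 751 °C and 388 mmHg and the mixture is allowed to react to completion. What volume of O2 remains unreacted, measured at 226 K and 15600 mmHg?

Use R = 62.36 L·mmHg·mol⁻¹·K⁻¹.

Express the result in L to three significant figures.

9.01 L

n(H2) = PV/RT = (21700 × 38.3) / (62.36 × 972.15) = 13.71 mol
n(O2) = PV/RT = (388 × 2770) / (62.36 × 1024.15) = 16.83 mol
For 13.71 mol H2, stoichiometry requires (1/2) × 13.71 = 6.855 mol O2; 16.83 mol is available, so H2 is limiting.
n(O2) consumed = (1/2) × 13.71 = 6.855 mol; remaining = 16.83 − 6.855 = 9.975 mol
V(O2) = nRT/P = 9.975 × 62.36 × 226 / 15600 = 9.012 L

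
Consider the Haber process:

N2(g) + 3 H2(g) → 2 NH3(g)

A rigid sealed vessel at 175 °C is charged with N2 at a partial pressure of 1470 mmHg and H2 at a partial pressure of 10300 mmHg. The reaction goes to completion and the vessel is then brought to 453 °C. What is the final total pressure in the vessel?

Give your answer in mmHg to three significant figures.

Because the vessel is rigid and T is held at 175 °C, work the stoichiometry in partial pressures (P_i = n_iRT/V).
P(H2) required for 1470 mmHg of N2 = (3/1) × 1470 = 4410 mmHg; available 10300 mmHg, so N2 is limiting.
P(H2) remaining = 10300 − (3/1) × 1470 = 5890 mmHg
P(gaseous products) = (2)/1 × 1470 = 2940 mmHg
P_total at 175 °C = 5890 + 2940 = 8830 mmHg
Scaling to 453 °C: P = 8830 × 726.15/448.15 = 14310 mmHg

14300 mmHg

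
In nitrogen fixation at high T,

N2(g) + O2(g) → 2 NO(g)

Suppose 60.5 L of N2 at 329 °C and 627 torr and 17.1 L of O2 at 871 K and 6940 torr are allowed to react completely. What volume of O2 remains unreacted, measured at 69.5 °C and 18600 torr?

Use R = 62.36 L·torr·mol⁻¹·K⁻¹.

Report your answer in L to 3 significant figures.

n(N2) = PV/RT = (627 × 60.5) / (62.36 × 602.15) = 1.010 mol
n(O2) = PV/RT = (6940 × 17.1) / (62.36 × 871) = 2.185 mol
For 1.010 mol N2, stoichiometry requires (1/1) × 1.010 = 1.010 mol O2; 2.185 mol is available, so N2 is limiting.
n(O2) consumed = (1/1) × 1.010 = 1.010 mol; remaining = 2.185 − 1.010 = 1.175 mol
V(O2) = nRT/P = 1.175 × 62.36 × 342.65 / 18600 = 1.350 L

1.35 L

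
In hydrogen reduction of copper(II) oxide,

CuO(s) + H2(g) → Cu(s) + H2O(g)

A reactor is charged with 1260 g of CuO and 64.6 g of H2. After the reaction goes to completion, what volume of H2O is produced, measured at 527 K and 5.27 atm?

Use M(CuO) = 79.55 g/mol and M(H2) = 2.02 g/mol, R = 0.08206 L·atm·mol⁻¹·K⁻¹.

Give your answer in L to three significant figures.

130 L

n(CuO) = 1260 / 79.55 = 15.84 mol
n(H2) = 64.6 / 2.02 = 31.98 mol
For 15.84 mol CuO, stoichiometry requires (1/1) × 15.84 = 15.84 mol H2; 31.98 mol is available, so CuO is limiting.
n(H2O) = (1/1) × 15.84 = 15.84 mol
V(H2O) = nRT/P = 15.84 × 0.08206 × 527 / 5.27 = 130.0 L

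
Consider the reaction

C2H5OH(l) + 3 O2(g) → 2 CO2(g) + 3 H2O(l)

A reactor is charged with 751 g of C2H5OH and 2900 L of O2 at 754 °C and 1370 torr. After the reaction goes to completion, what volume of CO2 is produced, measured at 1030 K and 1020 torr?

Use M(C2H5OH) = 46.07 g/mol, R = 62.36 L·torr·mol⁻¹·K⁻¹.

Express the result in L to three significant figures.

2050 L

n(C2H5OH) = 751 / 46.07 = 16.30 mol
n(O2) = PV/RT = (1370 × 2900) / (62.36 × 1027.15) = 62.03 mol
For 16.30 mol C2H5OH, stoichiometry requires (3/1) × 16.30 = 48.90 mol O2; 62.03 mol is available, so C2H5OH is limiting.
n(CO2) = (2/1) × 16.30 = 32.60 mol
V(CO2) = nRT/P = 32.60 × 62.36 × 1030 / 1020 = 2053 L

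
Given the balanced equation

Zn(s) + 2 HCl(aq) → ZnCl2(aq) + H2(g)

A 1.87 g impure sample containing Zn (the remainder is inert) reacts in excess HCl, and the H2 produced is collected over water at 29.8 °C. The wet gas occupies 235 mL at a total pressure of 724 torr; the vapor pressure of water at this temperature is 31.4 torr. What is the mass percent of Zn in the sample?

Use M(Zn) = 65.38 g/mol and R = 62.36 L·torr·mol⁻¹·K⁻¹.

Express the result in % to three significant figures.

P(H2) = 724 − 31.4 = 692.6 torr
n(H2) = PV/RT = (692.6 × 0.2350) / (62.36 × 302.95) = 0.008615 mol
n(Zn) = (1/1) × 0.008615 = 0.008615 mol
m(Zn) = 0.008615 × 65.38 = 0.5632 g
%Zn = 0.5632 / 1.87 × 100 = 30.12%

30.1 %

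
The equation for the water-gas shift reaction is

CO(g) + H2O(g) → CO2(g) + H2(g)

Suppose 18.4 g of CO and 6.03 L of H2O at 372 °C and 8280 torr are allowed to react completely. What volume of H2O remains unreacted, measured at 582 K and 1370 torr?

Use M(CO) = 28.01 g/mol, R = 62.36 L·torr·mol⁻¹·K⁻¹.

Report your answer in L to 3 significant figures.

15.5 L

n(CO) = 18.4 / 28.01 = 0.6569 mol
n(H2O) = PV/RT = (8280 × 6.03) / (62.36 × 645.15) = 1.241 mol
For 0.6569 mol CO, stoichiometry requires (1/1) × 0.6569 = 0.6569 mol H2O; 1.241 mol is available, so CO is limiting.
n(H2O) consumed = (1/1) × 0.6569 = 0.6569 mol; remaining = 1.241 − 0.6569 = 0.5841 mol
V(H2O) = nRT/P = 0.5841 × 62.36 × 582 / 1370 = 15.47 L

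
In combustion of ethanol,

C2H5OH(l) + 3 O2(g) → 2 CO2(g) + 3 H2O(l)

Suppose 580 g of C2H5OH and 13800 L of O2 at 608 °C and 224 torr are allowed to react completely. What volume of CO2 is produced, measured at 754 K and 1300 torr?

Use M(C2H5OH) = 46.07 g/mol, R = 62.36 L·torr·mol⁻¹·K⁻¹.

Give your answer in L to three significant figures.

n(C2H5OH) = 580 / 46.07 = 12.59 mol
n(O2) = PV/RT = (224 × 13800) / (62.36 × 881.15) = 56.26 mol
For 12.59 mol C2H5OH, stoichiometry requires (3/1) × 12.59 = 37.77 mol O2; 56.26 mol is available, so C2H5OH is limiting.
n(CO2) = (2/1) × 12.59 = 25.18 mol
V(CO2) = nRT/P = 25.18 × 62.36 × 754 / 1300 = 910.7 L

911 L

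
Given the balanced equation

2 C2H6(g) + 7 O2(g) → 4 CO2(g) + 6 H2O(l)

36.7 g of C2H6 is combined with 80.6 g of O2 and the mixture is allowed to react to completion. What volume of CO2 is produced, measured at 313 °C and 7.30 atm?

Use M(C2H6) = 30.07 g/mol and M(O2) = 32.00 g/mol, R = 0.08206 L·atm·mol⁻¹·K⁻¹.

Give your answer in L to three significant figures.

9.48 L

n(C2H6) = 36.7 / 30.07 = 1.220 mol
n(O2) = 80.6 / 32.00 = 2.519 mol
For 1.220 mol C2H6, stoichiometry requires (7/2) × 1.220 = 4.270 mol O2; 2.519 mol is available, so O2 is limiting.
n(CO2) = (4/7) × 2.519 = 1.439 mol
V(CO2) = nRT/P = 1.439 × 0.08206 × 586.15 / 7.30 = 9.482 L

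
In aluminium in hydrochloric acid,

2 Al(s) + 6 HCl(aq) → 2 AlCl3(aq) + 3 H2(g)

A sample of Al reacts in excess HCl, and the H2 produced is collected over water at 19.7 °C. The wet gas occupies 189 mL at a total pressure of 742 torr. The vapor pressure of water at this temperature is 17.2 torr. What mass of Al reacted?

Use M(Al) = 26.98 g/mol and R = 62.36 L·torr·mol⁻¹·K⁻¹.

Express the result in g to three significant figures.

0.135 g

P(H2) = 742 − 17.2 = 724.8 torr
n(H2) = PV/RT = (724.8 × 0.1890) / (62.36 × 292.85) = 0.007501 mol
n(Al) = (2/3) × 0.007501 = 0.005001 mol
m(Al) = 0.005001 × 26.98 = 0.1349 g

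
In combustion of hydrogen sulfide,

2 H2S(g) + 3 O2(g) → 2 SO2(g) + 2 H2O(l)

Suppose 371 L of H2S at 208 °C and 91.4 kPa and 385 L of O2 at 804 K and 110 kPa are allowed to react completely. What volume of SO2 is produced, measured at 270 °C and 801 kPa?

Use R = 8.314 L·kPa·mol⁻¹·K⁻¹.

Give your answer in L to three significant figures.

23.8 L

n(H2S) = PV/RT = (91.4 × 371) / (8.314 × 481.15) = 8.477 mol
n(O2) = PV/RT = (110 × 385) / (8.314 × 804) = 6.336 mol
For 8.477 mol H2S, stoichiometry requires (3/2) × 8.477 = 12.72 mol O2; 6.336 mol is available, so O2 is limiting.
n(SO2) = (2/3) × 6.336 = 4.224 mol
V(SO2) = nRT/P = 4.224 × 8.314 × 543.15 / 801 = 23.81 L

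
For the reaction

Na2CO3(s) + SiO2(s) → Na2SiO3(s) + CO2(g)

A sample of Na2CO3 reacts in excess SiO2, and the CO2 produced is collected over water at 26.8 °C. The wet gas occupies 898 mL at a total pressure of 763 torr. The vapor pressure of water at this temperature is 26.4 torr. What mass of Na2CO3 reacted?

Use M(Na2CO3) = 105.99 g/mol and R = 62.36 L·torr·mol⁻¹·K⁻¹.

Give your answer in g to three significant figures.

3.75 g

P(CO2) = 763 − 26.4 = 736.6 torr
n(CO2) = PV/RT = (736.6 × 0.8980) / (62.36 × 299.95) = 0.03536 mol
n(Na2CO3) = (1/1) × 0.03536 = 0.03536 mol
m(Na2CO3) = 0.03536 × 105.99 = 3.748 g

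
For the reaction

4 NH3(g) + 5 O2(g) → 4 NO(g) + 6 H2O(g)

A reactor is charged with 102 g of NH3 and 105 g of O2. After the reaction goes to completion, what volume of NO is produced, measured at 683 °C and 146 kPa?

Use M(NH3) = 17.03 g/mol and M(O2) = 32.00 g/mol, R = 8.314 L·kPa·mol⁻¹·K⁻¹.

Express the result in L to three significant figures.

143 L

n(NH3) = 102 / 17.03 = 5.989 mol
n(O2) = 105 / 32.00 = 3.281 mol
For 5.989 mol NH3, stoichiometry requires (5/4) × 5.989 = 7.486 mol O2; 3.281 mol is available, so O2 is limiting.
n(NO) = (4/5) × 3.281 = 2.625 mol
V(NO) = nRT/P = 2.625 × 8.314 × 956.15 / 146 = 142.9 L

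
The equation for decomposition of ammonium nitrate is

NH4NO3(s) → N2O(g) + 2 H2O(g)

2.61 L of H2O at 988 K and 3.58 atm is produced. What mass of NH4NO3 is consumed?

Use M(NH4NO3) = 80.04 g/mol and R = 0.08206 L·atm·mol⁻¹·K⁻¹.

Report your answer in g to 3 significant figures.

4.61 g

n(H2O) = PV/RT = (3.58 × 2.61) / (0.08206 × 988) = 0.1152 mol
n(NH4NO3) = (1/2) × 0.1152 = 0.05760 mol
m(NH4NO3) = 0.05760 × 80.04 = 4.610 g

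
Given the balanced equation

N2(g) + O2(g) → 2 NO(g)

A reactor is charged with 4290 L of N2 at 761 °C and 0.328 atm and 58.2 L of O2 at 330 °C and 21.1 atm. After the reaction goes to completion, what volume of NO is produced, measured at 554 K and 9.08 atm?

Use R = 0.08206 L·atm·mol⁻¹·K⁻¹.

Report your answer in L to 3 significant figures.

166 L

n(N2) = PV/RT = (0.328 × 4290) / (0.08206 × 1034.15) = 16.58 mol
n(O2) = PV/RT = (21.1 × 58.2) / (0.08206 × 603.15) = 24.81 mol
For 16.58 mol N2, stoichiometry requires (1/1) × 16.58 = 16.58 mol O2; 24.81 mol is available, so N2 is limiting.
n(NO) = (2/1) × 16.58 = 33.16 mol
V(NO) = nRT/P = 33.16 × 0.08206 × 554 / 9.08 = 166.0 L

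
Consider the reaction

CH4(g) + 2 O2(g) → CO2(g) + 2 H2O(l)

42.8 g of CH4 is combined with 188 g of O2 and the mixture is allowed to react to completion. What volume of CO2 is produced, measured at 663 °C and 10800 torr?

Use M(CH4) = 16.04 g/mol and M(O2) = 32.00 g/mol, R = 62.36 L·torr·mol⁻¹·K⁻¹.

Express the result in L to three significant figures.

14.4 L

n(CH4) = 42.8 / 16.04 = 2.668 mol
n(O2) = 188 / 32.00 = 5.875 mol
For 2.668 mol CH4, stoichiometry requires (2/1) × 2.668 = 5.336 mol O2; 5.875 mol is available, so CH4 is limiting.
n(CO2) = (1/1) × 2.668 = 2.668 mol
V(CO2) = nRT/P = 2.668 × 62.36 × 936.15 / 10800 = 14.42 L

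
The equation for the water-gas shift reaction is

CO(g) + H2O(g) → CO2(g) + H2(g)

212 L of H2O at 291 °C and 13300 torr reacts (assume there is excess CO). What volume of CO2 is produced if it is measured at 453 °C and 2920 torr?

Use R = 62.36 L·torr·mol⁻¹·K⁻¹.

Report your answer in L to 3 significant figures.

n(H2O) = PV/RT = (13300 × 212) / (62.36 × 564.15) = 80.15 mol
n(CO2) = (1/1) × 80.15 = 80.15 mol
V = nRT/P = 80.15 × 62.36 × 726.15 / 2920 = 1243 L

1240 L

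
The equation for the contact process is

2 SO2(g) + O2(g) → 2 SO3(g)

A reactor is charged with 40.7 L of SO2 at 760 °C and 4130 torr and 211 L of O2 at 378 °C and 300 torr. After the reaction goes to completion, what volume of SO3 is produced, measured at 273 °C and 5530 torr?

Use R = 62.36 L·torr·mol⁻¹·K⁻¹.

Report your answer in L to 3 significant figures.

n(SO2) = PV/RT = (4130 × 40.7) / (62.36 × 1033.15) = 2.609 mol
n(O2) = PV/RT = (300 × 211) / (62.36 × 651.15) = 1.559 mol
For 2.609 mol SO2, stoichiometry requires (1/2) × 2.609 = 1.304 mol O2; 1.559 mol is available, so SO2 is limiting.
n(SO3) = (2/2) × 2.609 = 2.609 mol
V(SO3) = nRT/P = 2.609 × 62.36 × 546.15 / 5530 = 16.07 L

16.1 L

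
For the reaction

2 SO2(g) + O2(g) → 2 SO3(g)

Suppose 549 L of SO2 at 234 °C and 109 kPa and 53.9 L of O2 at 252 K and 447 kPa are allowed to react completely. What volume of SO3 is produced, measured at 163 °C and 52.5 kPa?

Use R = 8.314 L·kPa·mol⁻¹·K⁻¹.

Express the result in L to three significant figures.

980 L

n(SO2) = PV/RT = (109 × 549) / (8.314 × 507.15) = 14.19 mol
n(O2) = PV/RT = (447 × 53.9) / (8.314 × 252) = 11.50 mol
For 14.19 mol SO2, stoichiometry requires (1/2) × 14.19 = 7.095 mol O2; 11.50 mol is available, so SO2 is limiting.
n(SO3) = (2/2) × 14.19 = 14.19 mol
V(SO3) = nRT/P = 14.19 × 8.314 × 436.15 / 52.5 = 980.1 L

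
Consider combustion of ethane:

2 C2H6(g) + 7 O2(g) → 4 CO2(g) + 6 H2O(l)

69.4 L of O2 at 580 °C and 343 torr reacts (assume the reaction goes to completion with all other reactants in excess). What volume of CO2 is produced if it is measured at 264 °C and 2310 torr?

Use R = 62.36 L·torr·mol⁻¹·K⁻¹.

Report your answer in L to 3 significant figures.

3.71 L

n(O2) = PV/RT = (343 × 69.4) / (62.36 × 853.15) = 0.4474 mol
n(CO2) = (4/7) × 0.4474 = 0.2557 mol
V = nRT/P = 0.2557 × 62.36 × 537.15 / 2310 = 3.708 L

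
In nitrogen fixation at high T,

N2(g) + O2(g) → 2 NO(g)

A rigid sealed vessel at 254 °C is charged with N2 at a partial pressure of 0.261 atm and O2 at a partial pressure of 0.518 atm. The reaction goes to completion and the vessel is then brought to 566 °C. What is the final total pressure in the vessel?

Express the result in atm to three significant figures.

Because the vessel is rigid and T is held at 254 °C, work the stoichiometry in partial pressures (P_i = n_iRT/V).
P(O2) required for 0.261 atm of N2 = (1/1) × 0.261 = 0.2610 atm; available 0.518 atm, so N2 is limiting.
P(O2) remaining = 0.518 − (1/1) × 0.261 = 0.2570 atm
P(gaseous products) = (2)/1 × 0.261 = 0.5220 atm
P_total at 254 °C = 0.2570 + 0.5220 = 0.7790 atm
Scaling to 566 °C: P = 0.7790 × 839.15/527.15 = 1.240 atm

1.24 atm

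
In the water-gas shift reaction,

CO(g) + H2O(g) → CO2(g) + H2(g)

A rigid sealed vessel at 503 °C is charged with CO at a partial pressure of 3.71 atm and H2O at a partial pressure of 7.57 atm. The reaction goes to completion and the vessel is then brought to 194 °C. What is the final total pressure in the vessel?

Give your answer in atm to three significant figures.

At constant V, partial pressures at 503 °C are proportional to moles, so apply stoichiometry directly to pressures.
P(H2O) required for 3.71 atm of CO = (1/1) × 3.71 = 3.710 atm; available 7.57 atm, so CO is limiting.
P(H2O) remaining = 7.57 − (1/1) × 3.71 = 3.860 atm
P(gaseous products) = (1+1)/1 × 3.71 = 7.420 atm
P_total at 503 °C = 3.860 + 7.420 = 11.28 atm
Scaling to 194 °C: P = 11.28 × 467.15/776.15 = 6.789 atm

6.79 atm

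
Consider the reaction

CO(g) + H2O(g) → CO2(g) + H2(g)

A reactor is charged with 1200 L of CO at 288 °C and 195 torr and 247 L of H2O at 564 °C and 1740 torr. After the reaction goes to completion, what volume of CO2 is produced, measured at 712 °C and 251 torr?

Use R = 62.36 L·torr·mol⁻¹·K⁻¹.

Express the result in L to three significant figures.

1640 L

n(CO) = PV/RT = (195 × 1200) / (62.36 × 561.15) = 6.687 mol
n(H2O) = PV/RT = (1740 × 247) / (62.36 × 837.15) = 8.233 mol
For 6.687 mol CO, stoichiometry requires (1/1) × 6.687 = 6.687 mol H2O; 8.233 mol is available, so CO is limiting.
n(CO2) = (1/1) × 6.687 = 6.687 mol
V(CO2) = nRT/P = 6.687 × 62.36 × 985.15 / 251 = 1637 L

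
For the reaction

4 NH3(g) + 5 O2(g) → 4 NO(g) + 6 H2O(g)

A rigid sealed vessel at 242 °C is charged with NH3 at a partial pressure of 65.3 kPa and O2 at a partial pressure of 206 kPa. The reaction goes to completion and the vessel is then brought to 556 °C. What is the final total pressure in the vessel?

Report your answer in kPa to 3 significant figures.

463 kPa

At constant V, partial pressures at 242 °C are proportional to moles, so apply stoichiometry directly to pressures.
P(O2) required for 65.3 kPa of NH3 = (5/4) × 65.3 = 81.62 kPa; available 206 kPa, so NH3 is limiting.
P(O2) remaining = 206 − (5/4) × 65.3 = 124.4 kPa
P(gaseous products) = (4+6)/4 × 65.3 = 163.2 kPa
P_total at 242 °C = 124.4 + 163.2 = 287.6 kPa
Scaling to 556 °C: P = 287.6 × 829.15/515.15 = 462.9 kPa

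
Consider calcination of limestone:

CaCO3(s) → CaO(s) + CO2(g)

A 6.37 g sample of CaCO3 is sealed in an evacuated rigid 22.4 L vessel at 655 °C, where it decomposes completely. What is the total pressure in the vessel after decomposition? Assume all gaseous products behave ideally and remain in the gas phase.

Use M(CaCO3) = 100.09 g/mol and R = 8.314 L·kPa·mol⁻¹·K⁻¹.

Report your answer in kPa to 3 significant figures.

n(CaCO3) = 6.37 / 100.09 = 0.06364 mol
n(gas produced) = (1/1) × 0.06364 = 0.06364 mol
P = nRT/V = 0.06364 × 8.314 × 928.15 / 22.4 = 21.92 kPa

21.9 kPa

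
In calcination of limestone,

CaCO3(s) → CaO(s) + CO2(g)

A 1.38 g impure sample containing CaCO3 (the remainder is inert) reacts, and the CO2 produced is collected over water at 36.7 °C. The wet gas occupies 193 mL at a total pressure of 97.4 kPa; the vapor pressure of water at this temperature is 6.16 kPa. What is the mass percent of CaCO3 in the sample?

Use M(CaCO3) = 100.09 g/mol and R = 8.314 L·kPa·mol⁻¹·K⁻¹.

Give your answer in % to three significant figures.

49.6 %

P(CO2) = 97.4 − 6.16 = 91.24 kPa
n(CO2) = PV/RT = (91.24 × 0.1930) / (8.314 × 309.85) = 0.006836 mol
n(CaCO3) = (1/1) × 0.006836 = 0.006836 mol
m(CaCO3) = 0.006836 × 100.09 = 0.6842 g
%CaCO3 = 0.6842 / 1.38 × 100 = 49.58%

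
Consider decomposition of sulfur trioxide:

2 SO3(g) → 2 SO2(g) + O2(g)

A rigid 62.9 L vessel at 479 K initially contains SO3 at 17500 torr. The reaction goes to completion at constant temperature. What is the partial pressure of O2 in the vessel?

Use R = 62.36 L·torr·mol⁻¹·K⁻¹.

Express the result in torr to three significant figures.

8750 torr

n(SO3)₀ = PV/RT = (17500 × 62.9) / (62.36 × 479) = 36.85 mol
n(O2) = (1/2) × 36.85 = 18.43 mol
P(O2) = nRT/V = 18.43 × 62.36 × 479 / 62.9 = 8752 torr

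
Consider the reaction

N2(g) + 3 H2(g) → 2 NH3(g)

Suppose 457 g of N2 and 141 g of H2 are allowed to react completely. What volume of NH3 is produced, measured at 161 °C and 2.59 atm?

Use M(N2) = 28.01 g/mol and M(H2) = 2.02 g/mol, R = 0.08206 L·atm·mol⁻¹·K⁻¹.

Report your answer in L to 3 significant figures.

n(N2) = 457 / 28.01 = 16.32 mol
n(H2) = 141 / 2.02 = 69.80 mol
For 16.32 mol N2, stoichiometry requires (3/1) × 16.32 = 48.96 mol H2; 69.80 mol is available, so N2 is limiting.
n(NH3) = (2/1) × 16.32 = 32.64 mol
V(NH3) = nRT/P = 32.64 × 0.08206 × 434.15 / 2.59 = 449.0 L

449 L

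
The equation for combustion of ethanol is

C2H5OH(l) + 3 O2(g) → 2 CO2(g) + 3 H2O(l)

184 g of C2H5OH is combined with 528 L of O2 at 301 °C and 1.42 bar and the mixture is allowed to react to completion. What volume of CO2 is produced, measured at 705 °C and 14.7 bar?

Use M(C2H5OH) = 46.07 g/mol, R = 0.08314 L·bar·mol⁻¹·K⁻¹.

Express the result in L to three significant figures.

n(C2H5OH) = 184 / 46.07 = 3.994 mol
n(O2) = PV/RT = (1.42 × 528) / (0.08314 × 574.15) = 15.71 mol
For 3.994 mol C2H5OH, stoichiometry requires (3/1) × 3.994 = 11.98 mol O2; 15.71 mol is available, so C2H5OH is limiting.
n(CO2) = (2/1) × 3.994 = 7.988 mol
V(CO2) = nRT/P = 7.988 × 0.08314 × 978.15 / 14.7 = 44.19 L

44.2 L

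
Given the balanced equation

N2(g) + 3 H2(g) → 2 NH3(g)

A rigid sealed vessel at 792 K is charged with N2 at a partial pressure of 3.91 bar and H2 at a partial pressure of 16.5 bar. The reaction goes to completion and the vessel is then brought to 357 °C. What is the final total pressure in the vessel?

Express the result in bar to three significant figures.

Because the vessel is rigid and T is held at 792 K, work the stoichiometry in partial pressures (P_i = n_iRT/V).
P(H2) required for 3.91 bar of N2 = (3/1) × 3.91 = 11.73 bar; available 16.5 bar, so N2 is limiting.
P(H2) remaining = 16.5 − (3/1) × 3.91 = 4.770 bar
P(gaseous products) = (2)/1 × 3.91 = 7.820 bar
P_total at 792 K = 4.770 + 7.820 = 12.59 bar
Scaling to 357 °C: P = 12.59 × 630.15/792 = 10.02 bar

10.0 bar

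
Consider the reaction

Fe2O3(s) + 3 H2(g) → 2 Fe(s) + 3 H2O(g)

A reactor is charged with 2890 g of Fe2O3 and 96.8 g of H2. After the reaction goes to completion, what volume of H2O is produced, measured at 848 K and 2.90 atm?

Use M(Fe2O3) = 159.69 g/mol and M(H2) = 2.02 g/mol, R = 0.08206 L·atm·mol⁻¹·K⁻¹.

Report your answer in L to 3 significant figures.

1150 L

n(Fe2O3) = 2890 / 159.69 = 18.10 mol
n(H2) = 96.8 / 2.02 = 47.92 mol
For 18.10 mol Fe2O3, stoichiometry requires (3/1) × 18.10 = 54.30 mol H2; 47.92 mol is available, so H2 is limiting.
n(H2O) = (3/3) × 47.92 = 47.92 mol
V(H2O) = nRT/P = 47.92 × 0.08206 × 848 / 2.90 = 1150 L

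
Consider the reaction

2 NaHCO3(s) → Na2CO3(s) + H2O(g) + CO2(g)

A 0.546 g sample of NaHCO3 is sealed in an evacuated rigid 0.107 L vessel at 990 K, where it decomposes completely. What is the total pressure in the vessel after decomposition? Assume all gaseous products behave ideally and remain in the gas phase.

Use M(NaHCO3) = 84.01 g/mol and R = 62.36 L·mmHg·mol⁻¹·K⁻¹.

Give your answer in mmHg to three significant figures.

3750 mmHg

n(NaHCO3) = 0.546 / 84.01 = 0.006499 mol
n(gas produced) = (2/2) × 0.006499 = 0.006499 mol
P = nRT/V = 0.006499 × 62.36 × 990 / 0.107 = 3750 mmHg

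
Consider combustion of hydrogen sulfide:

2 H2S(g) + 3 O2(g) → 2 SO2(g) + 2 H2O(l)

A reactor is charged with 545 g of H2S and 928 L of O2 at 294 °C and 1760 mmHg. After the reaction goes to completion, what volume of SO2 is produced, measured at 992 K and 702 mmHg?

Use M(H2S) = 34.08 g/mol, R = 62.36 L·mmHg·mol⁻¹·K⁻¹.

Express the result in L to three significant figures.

1410 L

n(H2S) = 545 / 34.08 = 15.99 mol
n(O2) = PV/RT = (1760 × 928) / (62.36 × 567.15) = 46.18 mol
For 15.99 mol H2S, stoichiometry requires (3/2) × 15.99 = 23.98 mol O2; 46.18 mol is available, so H2S is limiting.
n(SO2) = (2/2) × 15.99 = 15.99 mol
V(SO2) = nRT/P = 15.99 × 62.36 × 992 / 702 = 1409 L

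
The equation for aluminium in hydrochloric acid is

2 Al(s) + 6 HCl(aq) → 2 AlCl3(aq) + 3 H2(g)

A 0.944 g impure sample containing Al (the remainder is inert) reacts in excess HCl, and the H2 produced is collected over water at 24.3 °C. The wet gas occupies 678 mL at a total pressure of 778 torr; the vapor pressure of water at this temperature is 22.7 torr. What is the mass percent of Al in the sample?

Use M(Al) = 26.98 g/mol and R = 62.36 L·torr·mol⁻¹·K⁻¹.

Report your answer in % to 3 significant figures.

P(H2) = 778 − 22.7 = 755.3 torr
n(H2) = PV/RT = (755.3 × 0.6780) / (62.36 × 297.45) = 0.02761 mol
n(Al) = (2/3) × 0.02761 = 0.01841 mol
m(Al) = 0.01841 × 26.98 = 0.4967 g
%Al = 0.4967 / 0.944 × 100 = 52.62%

52.6 %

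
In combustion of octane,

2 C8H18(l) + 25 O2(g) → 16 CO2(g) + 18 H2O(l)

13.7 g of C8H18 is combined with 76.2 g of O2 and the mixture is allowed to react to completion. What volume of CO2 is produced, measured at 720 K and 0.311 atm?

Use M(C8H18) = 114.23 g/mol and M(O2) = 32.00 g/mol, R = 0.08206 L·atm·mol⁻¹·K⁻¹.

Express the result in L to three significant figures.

182 L

n(C8H18) = 13.7 / 114.23 = 0.1199 mol
n(O2) = 76.2 / 32.00 = 2.381 mol
For 0.1199 mol C8H18, stoichiometry requires (25/2) × 0.1199 = 1.499 mol O2; 2.381 mol is available, so C8H18 is limiting.
n(CO2) = (16/2) × 0.1199 = 0.9592 mol
V(CO2) = nRT/P = 0.9592 × 0.08206 × 720 / 0.311 = 182.2 L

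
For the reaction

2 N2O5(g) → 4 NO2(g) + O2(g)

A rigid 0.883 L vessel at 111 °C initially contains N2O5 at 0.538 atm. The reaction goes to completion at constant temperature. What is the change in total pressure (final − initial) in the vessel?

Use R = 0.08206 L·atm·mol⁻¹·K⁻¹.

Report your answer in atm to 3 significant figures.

0.807 atm

At constant T and V, P ∝ n(gas): 2 mol gas → 5 mol gas.
P_final = (5/2) × 0.538 = 1.345 atm; ΔP = 1.345 − 0.538 = 0.8070 atm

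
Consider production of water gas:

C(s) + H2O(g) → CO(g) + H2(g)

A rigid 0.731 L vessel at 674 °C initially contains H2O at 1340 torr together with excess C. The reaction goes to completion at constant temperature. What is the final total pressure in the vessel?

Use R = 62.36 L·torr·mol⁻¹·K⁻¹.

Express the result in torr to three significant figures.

2680 torr

Rigid vessel, constant T ⇒ P scales with total gas moles (1 → 2).
P_final = (2/1) × 1340 = 2680 torr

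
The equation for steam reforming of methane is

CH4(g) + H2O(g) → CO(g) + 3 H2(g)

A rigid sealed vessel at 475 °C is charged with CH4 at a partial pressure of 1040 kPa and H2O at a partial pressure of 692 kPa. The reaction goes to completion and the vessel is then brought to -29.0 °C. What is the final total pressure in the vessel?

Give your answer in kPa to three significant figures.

With V and T fixed, P_i ∝ n_i, so the mole ratios apply directly to partial pressures at 475 °C.
P(H2O) required for 1040 kPa of CH4 = (1/1) × 1040 = 1040 kPa; available 692 kPa, so H2O is limiting.
P(CH4) remaining = 1040 − (1/1) × 692 = 348.0 kPa
P(gaseous products) = (1+3)/1 × 692 = 2768 kPa
P_total at 475 °C = 348.0 + 2768 = 3116 kPa
Scaling to -29.0 °C: P = 3116 × 244.15/748.15 = 1017 kPa

1020 kPa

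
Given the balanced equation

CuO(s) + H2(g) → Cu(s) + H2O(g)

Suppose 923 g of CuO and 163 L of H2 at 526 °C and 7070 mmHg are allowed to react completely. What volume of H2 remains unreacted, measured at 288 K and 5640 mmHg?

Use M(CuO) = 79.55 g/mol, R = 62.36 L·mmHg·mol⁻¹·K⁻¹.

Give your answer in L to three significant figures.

n(CuO) = 923 / 79.55 = 11.60 mol
n(H2) = PV/RT = (7070 × 163) / (62.36 × 799.15) = 23.12 mol
For 11.60 mol CuO, stoichiometry requires (1/1) × 11.60 = 11.60 mol H2; 23.12 mol is available, so CuO is limiting.
n(H2) consumed = (1/1) × 11.60 = 11.60 mol; remaining = 23.12 − 11.60 = 11.52 mol
V(H2) = nRT/P = 11.52 × 62.36 × 288 / 5640 = 36.68 L

36.7 L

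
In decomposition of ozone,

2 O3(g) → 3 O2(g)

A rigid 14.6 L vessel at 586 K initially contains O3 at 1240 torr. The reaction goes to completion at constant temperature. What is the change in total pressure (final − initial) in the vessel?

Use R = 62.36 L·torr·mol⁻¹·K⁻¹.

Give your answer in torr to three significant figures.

Since T and V are fixed, P_final/P_initial = n_final/n_initial = 3/2.
P_final = (3/2) × 1240 = 1860 torr; ΔP = 1860 − 1240 = 620.0 torr

620 torr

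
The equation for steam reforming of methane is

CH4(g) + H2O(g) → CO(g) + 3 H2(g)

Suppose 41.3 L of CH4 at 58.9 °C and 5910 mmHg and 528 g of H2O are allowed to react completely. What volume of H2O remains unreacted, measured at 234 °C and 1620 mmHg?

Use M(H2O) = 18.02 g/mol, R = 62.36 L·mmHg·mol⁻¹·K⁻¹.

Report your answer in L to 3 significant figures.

342 L

n(CH4) = PV/RT = (5910 × 41.3) / (62.36 × 332.05) = 11.79 mol
n(H2O) = 528 / 18.02 = 29.30 mol
For 11.79 mol CH4, stoichiometry requires (1/1) × 11.79 = 11.79 mol H2O; 29.30 mol is available, so CH4 is limiting.
n(H2O) consumed = (1/1) × 11.79 = 11.79 mol; remaining = 29.30 − 11.79 = 17.51 mol
V(H2O) = nRT/P = 17.51 × 62.36 × 507.15 / 1620 = 341.8 L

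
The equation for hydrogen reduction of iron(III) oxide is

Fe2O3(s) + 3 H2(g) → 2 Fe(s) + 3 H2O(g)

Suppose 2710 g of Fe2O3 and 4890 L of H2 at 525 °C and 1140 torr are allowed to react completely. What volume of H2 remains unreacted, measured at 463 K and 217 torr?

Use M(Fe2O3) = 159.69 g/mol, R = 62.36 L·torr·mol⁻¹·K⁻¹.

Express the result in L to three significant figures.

8130 L

n(Fe2O3) = 2710 / 159.69 = 16.97 mol
n(H2) = PV/RT = (1140 × 4890) / (62.36 × 798.15) = 112.0 mol
For 16.97 mol Fe2O3, stoichiometry requires (3/1) × 16.97 = 50.91 mol H2; 112.0 mol is available, so Fe2O3 is limiting.
n(H2) consumed = (3/1) × 16.97 = 50.91 mol; remaining = 112.0 − 50.91 = 61.09 mol
V(H2) = nRT/P = 61.09 × 62.36 × 463 / 217 = 8128 L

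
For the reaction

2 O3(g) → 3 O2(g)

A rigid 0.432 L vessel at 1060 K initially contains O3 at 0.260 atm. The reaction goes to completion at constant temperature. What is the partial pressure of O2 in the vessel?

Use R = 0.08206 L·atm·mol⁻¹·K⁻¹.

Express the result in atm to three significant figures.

0.390 atm

n(O3)₀ = PV/RT = (0.260 × 0.432) / (0.08206 × 1060) = 0.001291 mol
n(O2) = (3/2) × 0.001291 = 0.001937 mol
P(O2) = nRT/V = 0.001937 × 0.08206 × 1060 / 0.432 = 0.3900 atm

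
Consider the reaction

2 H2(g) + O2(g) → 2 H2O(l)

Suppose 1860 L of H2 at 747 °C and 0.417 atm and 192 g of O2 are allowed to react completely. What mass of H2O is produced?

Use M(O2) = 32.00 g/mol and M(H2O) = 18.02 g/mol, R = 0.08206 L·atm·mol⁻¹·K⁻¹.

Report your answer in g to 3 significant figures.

167 g

n(H2) = PV/RT = (0.417 × 1860) / (0.08206 × 1020.15) = 9.265 mol
n(O2) = 192 / 32.00 = 6.000 mol
For 9.265 mol H2, stoichiometry requires (1/2) × 9.265 = 4.633 mol O2; 6.000 mol is available, so H2 is limiting.
n(H2O) = (2/2) × 9.265 = 9.265 mol
m(H2O) = 9.265 × 18.02 = 167.0 g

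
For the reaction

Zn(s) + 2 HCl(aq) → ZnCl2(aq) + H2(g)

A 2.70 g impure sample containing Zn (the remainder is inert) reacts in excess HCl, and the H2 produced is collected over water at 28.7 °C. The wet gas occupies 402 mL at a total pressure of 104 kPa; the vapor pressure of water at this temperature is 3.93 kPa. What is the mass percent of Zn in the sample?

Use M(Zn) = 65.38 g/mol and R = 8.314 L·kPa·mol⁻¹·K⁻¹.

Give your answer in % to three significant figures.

P(H2) = 104 − 3.93 = 100.1 kPa
n(H2) = PV/RT = (100.1 × 0.4020) / (8.314 × 301.85) = 0.01603 mol
n(Zn) = (1/1) × 0.01603 = 0.01603 mol
m(Zn) = 0.01603 × 65.38 = 1.048 g
%Zn = 1.048 / 2.70 × 100 = 38.81%

38.8 %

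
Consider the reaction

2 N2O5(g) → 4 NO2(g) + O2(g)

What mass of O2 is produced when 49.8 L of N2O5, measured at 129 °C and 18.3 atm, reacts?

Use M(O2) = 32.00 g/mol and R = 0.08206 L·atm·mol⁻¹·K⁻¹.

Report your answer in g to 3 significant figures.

442 g

n(N2O5) = PV/RT = (18.3 × 49.8) / (0.08206 × 402.15) = 27.62 mol
n(O2) = (1/2) × 27.62 = 13.81 mol
m(O2) = 13.81 × 32.00 = 441.9 g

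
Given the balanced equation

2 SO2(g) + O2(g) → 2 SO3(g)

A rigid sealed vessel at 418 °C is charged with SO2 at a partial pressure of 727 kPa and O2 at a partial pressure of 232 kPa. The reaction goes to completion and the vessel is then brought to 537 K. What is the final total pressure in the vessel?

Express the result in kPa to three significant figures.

565 kPa

Because the vessel is rigid and T is held at 418 °C, work the stoichiometry in partial pressures (P_i = n_iRT/V).
P(O2) required for 727 kPa of SO2 = (1/2) × 727 = 363.5 kPa; available 232 kPa, so O2 is limiting.
P(SO2) remaining = 727 − (2/1) × 232 = 263.0 kPa
P(gaseous products) = (2)/1 × 232 = 464.0 kPa
P_total at 418 °C = 263.0 + 464.0 = 727.0 kPa
Scaling to 537 K: P = 727.0 × 537/691.15 = 564.9 kPa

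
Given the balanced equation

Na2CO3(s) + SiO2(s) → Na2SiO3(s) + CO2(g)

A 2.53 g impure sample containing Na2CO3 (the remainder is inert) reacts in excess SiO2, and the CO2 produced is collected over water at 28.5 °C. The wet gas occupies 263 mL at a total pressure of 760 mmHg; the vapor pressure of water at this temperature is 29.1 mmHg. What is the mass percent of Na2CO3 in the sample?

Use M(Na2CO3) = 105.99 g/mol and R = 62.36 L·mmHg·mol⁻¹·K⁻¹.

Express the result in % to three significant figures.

42.8 %

P(CO2) = 760 − 29.1 = 730.9 mmHg
n(CO2) = PV/RT = (730.9 × 0.2630) / (62.36 × 301.65) = 0.01022 mol
n(Na2CO3) = (1/1) × 0.01022 = 0.01022 mol
m(Na2CO3) = 0.01022 × 105.99 = 1.083 g
%Na2CO3 = 1.083 / 2.53 × 100 = 42.81%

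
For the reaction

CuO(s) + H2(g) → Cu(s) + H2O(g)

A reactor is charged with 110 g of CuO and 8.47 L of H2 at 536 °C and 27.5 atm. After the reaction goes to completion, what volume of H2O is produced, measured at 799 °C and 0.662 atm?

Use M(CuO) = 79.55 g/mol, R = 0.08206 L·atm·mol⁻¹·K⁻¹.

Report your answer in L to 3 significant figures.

n(CuO) = 110 / 79.55 = 1.383 mol
n(H2) = PV/RT = (27.5 × 8.47) / (0.08206 × 809.15) = 3.508 mol
For 1.383 mol CuO, stoichiometry requires (1/1) × 1.383 = 1.383 mol H2; 3.508 mol is available, so CuO is limiting.
n(H2O) = (1/1) × 1.383 = 1.383 mol
V(H2O) = nRT/P = 1.383 × 0.08206 × 1072.15 / 0.662 = 183.8 L

184 L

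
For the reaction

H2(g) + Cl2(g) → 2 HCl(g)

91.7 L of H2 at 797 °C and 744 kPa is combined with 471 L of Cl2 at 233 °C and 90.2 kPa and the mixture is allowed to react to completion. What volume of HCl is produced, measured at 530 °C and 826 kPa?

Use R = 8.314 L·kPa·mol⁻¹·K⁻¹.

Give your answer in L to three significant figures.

n(H2) = PV/RT = (744 × 91.7) / (8.314 × 1070.15) = 7.668 mol
n(Cl2) = PV/RT = (90.2 × 471) / (8.314 × 506.15) = 10.10 mol
For 7.668 mol H2, stoichiometry requires (1/1) × 7.668 = 7.668 mol Cl2; 10.10 mol is available, so H2 is limiting.
n(HCl) = (2/1) × 7.668 = 15.34 mol
V(HCl) = nRT/P = 15.34 × 8.314 × 803.15 / 826 = 124.0 L

124 L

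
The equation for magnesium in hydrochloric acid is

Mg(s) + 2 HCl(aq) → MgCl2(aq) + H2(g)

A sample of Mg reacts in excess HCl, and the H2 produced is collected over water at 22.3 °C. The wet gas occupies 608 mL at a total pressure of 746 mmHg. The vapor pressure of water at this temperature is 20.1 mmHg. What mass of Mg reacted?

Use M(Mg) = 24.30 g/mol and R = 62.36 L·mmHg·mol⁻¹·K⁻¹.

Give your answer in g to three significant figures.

P(H2) = 746 − 20.1 = 725.9 mmHg
n(H2) = PV/RT = (725.9 × 0.6080) / (62.36 × 295.45) = 0.02395 mol
n(Mg) = (1/1) × 0.02395 = 0.02395 mol
m(Mg) = 0.02395 × 24.30 = 0.5820 g

0.582 g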